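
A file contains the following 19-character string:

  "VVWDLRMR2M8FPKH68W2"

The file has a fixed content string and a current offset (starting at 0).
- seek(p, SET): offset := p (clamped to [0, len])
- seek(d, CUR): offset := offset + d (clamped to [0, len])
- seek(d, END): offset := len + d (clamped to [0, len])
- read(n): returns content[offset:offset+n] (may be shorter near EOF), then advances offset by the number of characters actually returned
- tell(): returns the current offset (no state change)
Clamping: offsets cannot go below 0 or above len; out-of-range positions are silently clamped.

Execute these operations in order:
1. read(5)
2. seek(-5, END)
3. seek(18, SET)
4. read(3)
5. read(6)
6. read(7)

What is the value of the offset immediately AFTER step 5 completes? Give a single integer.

Answer: 19

Derivation:
After 1 (read(5)): returned 'VVWDL', offset=5
After 2 (seek(-5, END)): offset=14
After 3 (seek(18, SET)): offset=18
After 4 (read(3)): returned '2', offset=19
After 5 (read(6)): returned '', offset=19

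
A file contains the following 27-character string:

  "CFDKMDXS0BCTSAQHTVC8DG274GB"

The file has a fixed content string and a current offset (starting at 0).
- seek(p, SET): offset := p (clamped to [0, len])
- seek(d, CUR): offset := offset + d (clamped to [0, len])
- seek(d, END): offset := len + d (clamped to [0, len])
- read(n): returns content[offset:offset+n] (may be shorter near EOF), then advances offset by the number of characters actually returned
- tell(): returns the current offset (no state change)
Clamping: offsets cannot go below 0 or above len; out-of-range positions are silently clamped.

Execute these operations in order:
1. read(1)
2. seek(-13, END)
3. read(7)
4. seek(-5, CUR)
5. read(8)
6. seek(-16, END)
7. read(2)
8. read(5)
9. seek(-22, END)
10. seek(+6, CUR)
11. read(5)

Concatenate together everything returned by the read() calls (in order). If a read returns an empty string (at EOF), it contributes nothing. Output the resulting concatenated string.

Answer: CQHTVC8DTVC8DG27TSAQHTVTSAQH

Derivation:
After 1 (read(1)): returned 'C', offset=1
After 2 (seek(-13, END)): offset=14
After 3 (read(7)): returned 'QHTVC8D', offset=21
After 4 (seek(-5, CUR)): offset=16
After 5 (read(8)): returned 'TVC8DG27', offset=24
After 6 (seek(-16, END)): offset=11
After 7 (read(2)): returned 'TS', offset=13
After 8 (read(5)): returned 'AQHTV', offset=18
After 9 (seek(-22, END)): offset=5
After 10 (seek(+6, CUR)): offset=11
After 11 (read(5)): returned 'TSAQH', offset=16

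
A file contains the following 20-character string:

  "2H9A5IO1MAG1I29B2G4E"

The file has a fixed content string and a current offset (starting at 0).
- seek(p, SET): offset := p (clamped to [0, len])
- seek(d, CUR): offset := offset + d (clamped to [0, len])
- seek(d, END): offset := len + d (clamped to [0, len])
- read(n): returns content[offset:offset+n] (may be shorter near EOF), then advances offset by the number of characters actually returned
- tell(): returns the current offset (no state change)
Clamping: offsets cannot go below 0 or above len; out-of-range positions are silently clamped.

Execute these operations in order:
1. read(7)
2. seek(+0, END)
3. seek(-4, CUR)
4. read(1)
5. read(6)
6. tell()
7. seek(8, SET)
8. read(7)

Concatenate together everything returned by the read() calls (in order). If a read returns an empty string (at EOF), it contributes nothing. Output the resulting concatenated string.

After 1 (read(7)): returned '2H9A5IO', offset=7
After 2 (seek(+0, END)): offset=20
After 3 (seek(-4, CUR)): offset=16
After 4 (read(1)): returned '2', offset=17
After 5 (read(6)): returned 'G4E', offset=20
After 6 (tell()): offset=20
After 7 (seek(8, SET)): offset=8
After 8 (read(7)): returned 'MAG1I29', offset=15

Answer: 2H9A5IO2G4EMAG1I29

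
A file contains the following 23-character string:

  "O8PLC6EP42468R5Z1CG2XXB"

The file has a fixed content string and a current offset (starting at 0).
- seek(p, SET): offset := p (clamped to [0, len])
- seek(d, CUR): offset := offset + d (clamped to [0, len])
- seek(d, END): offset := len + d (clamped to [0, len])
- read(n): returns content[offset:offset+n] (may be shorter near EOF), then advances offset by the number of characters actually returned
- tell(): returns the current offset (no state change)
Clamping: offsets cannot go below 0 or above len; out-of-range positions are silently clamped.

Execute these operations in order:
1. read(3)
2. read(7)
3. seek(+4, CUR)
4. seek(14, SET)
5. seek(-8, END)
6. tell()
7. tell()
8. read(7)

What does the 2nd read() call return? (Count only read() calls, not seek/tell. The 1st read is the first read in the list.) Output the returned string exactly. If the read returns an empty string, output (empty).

Answer: LC6EP42

Derivation:
After 1 (read(3)): returned 'O8P', offset=3
After 2 (read(7)): returned 'LC6EP42', offset=10
After 3 (seek(+4, CUR)): offset=14
After 4 (seek(14, SET)): offset=14
After 5 (seek(-8, END)): offset=15
After 6 (tell()): offset=15
After 7 (tell()): offset=15
After 8 (read(7)): returned 'Z1CG2XX', offset=22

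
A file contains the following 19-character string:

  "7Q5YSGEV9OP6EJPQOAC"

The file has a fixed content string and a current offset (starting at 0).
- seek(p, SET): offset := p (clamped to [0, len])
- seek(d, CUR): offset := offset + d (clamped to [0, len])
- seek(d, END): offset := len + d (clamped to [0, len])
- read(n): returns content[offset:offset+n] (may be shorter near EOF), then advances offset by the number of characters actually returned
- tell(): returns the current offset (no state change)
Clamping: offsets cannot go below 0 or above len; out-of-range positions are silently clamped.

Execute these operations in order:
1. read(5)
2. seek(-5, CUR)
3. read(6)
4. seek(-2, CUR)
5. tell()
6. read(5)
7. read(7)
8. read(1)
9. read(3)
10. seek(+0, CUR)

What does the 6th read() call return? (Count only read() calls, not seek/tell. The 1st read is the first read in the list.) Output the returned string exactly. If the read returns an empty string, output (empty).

Answer: AC

Derivation:
After 1 (read(5)): returned '7Q5YS', offset=5
After 2 (seek(-5, CUR)): offset=0
After 3 (read(6)): returned '7Q5YSG', offset=6
After 4 (seek(-2, CUR)): offset=4
After 5 (tell()): offset=4
After 6 (read(5)): returned 'SGEV9', offset=9
After 7 (read(7)): returned 'OP6EJPQ', offset=16
After 8 (read(1)): returned 'O', offset=17
After 9 (read(3)): returned 'AC', offset=19
After 10 (seek(+0, CUR)): offset=19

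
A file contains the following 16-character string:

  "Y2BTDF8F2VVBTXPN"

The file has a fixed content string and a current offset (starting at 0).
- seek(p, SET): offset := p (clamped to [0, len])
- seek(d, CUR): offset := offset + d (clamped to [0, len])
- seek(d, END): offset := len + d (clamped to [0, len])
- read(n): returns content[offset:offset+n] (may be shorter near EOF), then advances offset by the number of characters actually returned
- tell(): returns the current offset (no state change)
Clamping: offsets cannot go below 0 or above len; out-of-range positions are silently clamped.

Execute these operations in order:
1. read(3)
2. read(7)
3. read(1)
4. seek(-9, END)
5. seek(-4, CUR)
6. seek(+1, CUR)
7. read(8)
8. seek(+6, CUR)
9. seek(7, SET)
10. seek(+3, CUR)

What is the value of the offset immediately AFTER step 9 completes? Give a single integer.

Answer: 7

Derivation:
After 1 (read(3)): returned 'Y2B', offset=3
After 2 (read(7)): returned 'TDF8F2V', offset=10
After 3 (read(1)): returned 'V', offset=11
After 4 (seek(-9, END)): offset=7
After 5 (seek(-4, CUR)): offset=3
After 6 (seek(+1, CUR)): offset=4
After 7 (read(8)): returned 'DF8F2VVB', offset=12
After 8 (seek(+6, CUR)): offset=16
After 9 (seek(7, SET)): offset=7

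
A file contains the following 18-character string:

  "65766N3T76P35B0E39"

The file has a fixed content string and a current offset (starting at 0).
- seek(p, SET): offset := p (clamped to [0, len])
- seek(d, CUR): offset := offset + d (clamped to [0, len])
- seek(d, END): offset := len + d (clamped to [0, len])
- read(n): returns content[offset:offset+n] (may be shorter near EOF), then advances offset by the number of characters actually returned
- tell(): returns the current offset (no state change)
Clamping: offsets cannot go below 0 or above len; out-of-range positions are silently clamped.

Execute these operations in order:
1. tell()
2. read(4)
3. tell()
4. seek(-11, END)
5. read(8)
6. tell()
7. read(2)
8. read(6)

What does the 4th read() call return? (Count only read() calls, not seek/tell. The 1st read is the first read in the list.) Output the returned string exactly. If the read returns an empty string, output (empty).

After 1 (tell()): offset=0
After 2 (read(4)): returned '6576', offset=4
After 3 (tell()): offset=4
After 4 (seek(-11, END)): offset=7
After 5 (read(8)): returned 'T76P35B0', offset=15
After 6 (tell()): offset=15
After 7 (read(2)): returned 'E3', offset=17
After 8 (read(6)): returned '9', offset=18

Answer: 9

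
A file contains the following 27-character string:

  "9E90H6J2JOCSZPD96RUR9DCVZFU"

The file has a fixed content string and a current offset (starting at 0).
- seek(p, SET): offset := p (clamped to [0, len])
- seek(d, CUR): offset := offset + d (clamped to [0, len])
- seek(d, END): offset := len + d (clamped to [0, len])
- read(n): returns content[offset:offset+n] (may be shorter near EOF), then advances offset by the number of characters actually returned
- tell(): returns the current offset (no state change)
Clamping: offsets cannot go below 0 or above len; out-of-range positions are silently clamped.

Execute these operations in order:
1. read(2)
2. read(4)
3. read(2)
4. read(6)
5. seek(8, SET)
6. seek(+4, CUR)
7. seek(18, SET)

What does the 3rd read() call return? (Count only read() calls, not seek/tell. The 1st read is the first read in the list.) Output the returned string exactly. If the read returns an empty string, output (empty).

After 1 (read(2)): returned '9E', offset=2
After 2 (read(4)): returned '90H6', offset=6
After 3 (read(2)): returned 'J2', offset=8
After 4 (read(6)): returned 'JOCSZP', offset=14
After 5 (seek(8, SET)): offset=8
After 6 (seek(+4, CUR)): offset=12
After 7 (seek(18, SET)): offset=18

Answer: J2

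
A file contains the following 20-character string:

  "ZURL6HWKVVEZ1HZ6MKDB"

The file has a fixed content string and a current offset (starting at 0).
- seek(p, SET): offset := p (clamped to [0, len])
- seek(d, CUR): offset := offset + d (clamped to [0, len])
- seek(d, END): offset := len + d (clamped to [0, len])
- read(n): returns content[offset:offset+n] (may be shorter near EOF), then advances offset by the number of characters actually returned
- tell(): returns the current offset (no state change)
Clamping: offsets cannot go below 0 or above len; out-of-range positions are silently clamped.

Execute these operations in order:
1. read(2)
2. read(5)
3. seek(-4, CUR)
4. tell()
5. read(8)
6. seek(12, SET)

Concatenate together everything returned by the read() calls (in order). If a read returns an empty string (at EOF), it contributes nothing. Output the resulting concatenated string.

After 1 (read(2)): returned 'ZU', offset=2
After 2 (read(5)): returned 'RL6HW', offset=7
After 3 (seek(-4, CUR)): offset=3
After 4 (tell()): offset=3
After 5 (read(8)): returned 'L6HWKVVE', offset=11
After 6 (seek(12, SET)): offset=12

Answer: ZURL6HWL6HWKVVE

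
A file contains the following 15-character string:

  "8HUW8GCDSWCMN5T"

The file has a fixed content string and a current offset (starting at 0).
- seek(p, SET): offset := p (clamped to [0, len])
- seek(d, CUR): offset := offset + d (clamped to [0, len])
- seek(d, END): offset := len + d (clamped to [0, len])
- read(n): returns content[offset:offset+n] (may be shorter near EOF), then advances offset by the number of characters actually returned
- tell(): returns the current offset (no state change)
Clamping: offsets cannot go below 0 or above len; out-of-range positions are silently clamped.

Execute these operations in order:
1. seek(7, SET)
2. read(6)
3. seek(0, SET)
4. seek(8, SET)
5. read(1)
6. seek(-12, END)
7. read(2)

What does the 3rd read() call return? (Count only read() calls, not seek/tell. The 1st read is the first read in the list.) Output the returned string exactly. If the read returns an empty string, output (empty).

Answer: W8

Derivation:
After 1 (seek(7, SET)): offset=7
After 2 (read(6)): returned 'DSWCMN', offset=13
After 3 (seek(0, SET)): offset=0
After 4 (seek(8, SET)): offset=8
After 5 (read(1)): returned 'S', offset=9
After 6 (seek(-12, END)): offset=3
After 7 (read(2)): returned 'W8', offset=5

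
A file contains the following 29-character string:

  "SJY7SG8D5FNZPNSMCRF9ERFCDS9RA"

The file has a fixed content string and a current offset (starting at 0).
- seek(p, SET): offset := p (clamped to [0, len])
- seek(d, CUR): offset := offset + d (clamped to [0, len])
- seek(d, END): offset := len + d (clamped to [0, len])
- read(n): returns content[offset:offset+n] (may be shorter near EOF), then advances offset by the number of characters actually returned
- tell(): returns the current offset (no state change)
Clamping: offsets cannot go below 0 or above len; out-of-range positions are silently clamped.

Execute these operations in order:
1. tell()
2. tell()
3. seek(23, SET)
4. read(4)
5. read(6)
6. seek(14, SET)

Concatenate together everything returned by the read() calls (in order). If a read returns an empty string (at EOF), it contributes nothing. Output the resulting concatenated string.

Answer: CDS9RA

Derivation:
After 1 (tell()): offset=0
After 2 (tell()): offset=0
After 3 (seek(23, SET)): offset=23
After 4 (read(4)): returned 'CDS9', offset=27
After 5 (read(6)): returned 'RA', offset=29
After 6 (seek(14, SET)): offset=14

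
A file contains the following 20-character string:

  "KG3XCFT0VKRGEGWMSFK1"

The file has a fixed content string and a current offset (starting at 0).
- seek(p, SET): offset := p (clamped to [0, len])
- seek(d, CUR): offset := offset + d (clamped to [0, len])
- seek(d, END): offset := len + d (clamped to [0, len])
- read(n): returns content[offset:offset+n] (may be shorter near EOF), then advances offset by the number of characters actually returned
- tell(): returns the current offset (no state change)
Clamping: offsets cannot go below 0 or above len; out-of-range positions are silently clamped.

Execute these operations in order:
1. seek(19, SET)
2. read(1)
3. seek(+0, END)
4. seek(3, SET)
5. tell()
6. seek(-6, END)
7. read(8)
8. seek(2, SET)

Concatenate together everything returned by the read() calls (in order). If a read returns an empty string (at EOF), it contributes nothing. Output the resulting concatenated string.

After 1 (seek(19, SET)): offset=19
After 2 (read(1)): returned '1', offset=20
After 3 (seek(+0, END)): offset=20
After 4 (seek(3, SET)): offset=3
After 5 (tell()): offset=3
After 6 (seek(-6, END)): offset=14
After 7 (read(8)): returned 'WMSFK1', offset=20
After 8 (seek(2, SET)): offset=2

Answer: 1WMSFK1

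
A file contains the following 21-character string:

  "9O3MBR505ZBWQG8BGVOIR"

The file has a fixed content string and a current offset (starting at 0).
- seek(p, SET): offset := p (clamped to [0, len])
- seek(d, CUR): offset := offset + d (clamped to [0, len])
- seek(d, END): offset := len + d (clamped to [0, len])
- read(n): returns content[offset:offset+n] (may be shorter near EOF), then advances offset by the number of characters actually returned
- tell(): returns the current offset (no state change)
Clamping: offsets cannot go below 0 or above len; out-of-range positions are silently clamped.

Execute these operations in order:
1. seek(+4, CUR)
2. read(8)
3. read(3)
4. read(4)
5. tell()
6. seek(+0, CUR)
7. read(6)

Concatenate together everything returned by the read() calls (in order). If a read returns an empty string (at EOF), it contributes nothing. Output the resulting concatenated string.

Answer: BR505ZBWQG8BGVOIR

Derivation:
After 1 (seek(+4, CUR)): offset=4
After 2 (read(8)): returned 'BR505ZBW', offset=12
After 3 (read(3)): returned 'QG8', offset=15
After 4 (read(4)): returned 'BGVO', offset=19
After 5 (tell()): offset=19
After 6 (seek(+0, CUR)): offset=19
After 7 (read(6)): returned 'IR', offset=21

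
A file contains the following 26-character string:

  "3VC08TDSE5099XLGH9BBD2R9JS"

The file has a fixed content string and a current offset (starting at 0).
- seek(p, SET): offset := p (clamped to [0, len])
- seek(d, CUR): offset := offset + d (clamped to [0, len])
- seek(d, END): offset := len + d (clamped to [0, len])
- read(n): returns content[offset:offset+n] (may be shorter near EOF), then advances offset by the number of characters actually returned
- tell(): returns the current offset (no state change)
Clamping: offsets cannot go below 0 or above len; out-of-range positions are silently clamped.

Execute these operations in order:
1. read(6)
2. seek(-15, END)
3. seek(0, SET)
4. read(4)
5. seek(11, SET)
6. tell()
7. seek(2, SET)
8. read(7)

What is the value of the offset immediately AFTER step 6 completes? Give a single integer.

Answer: 11

Derivation:
After 1 (read(6)): returned '3VC08T', offset=6
After 2 (seek(-15, END)): offset=11
After 3 (seek(0, SET)): offset=0
After 4 (read(4)): returned '3VC0', offset=4
After 5 (seek(11, SET)): offset=11
After 6 (tell()): offset=11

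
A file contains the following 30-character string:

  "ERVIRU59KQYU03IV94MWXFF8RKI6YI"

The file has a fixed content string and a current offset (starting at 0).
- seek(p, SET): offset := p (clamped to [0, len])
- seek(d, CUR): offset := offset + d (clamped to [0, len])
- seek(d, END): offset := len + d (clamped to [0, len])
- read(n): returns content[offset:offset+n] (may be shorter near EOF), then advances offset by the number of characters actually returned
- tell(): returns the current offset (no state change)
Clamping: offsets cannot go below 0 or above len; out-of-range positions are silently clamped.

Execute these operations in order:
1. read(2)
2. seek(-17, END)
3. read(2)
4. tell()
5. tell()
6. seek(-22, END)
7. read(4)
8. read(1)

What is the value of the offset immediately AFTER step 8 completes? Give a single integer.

Answer: 13

Derivation:
After 1 (read(2)): returned 'ER', offset=2
After 2 (seek(-17, END)): offset=13
After 3 (read(2)): returned '3I', offset=15
After 4 (tell()): offset=15
After 5 (tell()): offset=15
After 6 (seek(-22, END)): offset=8
After 7 (read(4)): returned 'KQYU', offset=12
After 8 (read(1)): returned '0', offset=13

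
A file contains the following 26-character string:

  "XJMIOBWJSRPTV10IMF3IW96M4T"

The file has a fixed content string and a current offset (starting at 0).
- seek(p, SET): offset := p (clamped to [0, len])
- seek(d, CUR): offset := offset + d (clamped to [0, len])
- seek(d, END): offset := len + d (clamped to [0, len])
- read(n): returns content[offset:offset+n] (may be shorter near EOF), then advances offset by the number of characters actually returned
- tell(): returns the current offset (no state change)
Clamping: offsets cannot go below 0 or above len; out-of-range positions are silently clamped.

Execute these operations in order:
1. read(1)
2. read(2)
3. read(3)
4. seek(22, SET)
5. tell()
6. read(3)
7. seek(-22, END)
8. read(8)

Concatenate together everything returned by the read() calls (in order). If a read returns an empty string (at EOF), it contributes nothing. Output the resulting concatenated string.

Answer: XJMIOB6M4OBWJSRPT

Derivation:
After 1 (read(1)): returned 'X', offset=1
After 2 (read(2)): returned 'JM', offset=3
After 3 (read(3)): returned 'IOB', offset=6
After 4 (seek(22, SET)): offset=22
After 5 (tell()): offset=22
After 6 (read(3)): returned '6M4', offset=25
After 7 (seek(-22, END)): offset=4
After 8 (read(8)): returned 'OBWJSRPT', offset=12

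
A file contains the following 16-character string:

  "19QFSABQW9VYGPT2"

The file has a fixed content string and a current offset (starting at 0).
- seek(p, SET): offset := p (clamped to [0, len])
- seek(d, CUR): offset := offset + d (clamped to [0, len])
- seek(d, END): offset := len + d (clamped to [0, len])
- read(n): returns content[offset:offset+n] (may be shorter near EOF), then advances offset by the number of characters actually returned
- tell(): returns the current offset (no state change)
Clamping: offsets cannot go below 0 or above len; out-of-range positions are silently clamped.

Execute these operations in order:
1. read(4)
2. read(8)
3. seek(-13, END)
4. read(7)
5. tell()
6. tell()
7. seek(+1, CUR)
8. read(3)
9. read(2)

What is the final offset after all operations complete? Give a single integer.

After 1 (read(4)): returned '19QF', offset=4
After 2 (read(8)): returned 'SABQW9VY', offset=12
After 3 (seek(-13, END)): offset=3
After 4 (read(7)): returned 'FSABQW9', offset=10
After 5 (tell()): offset=10
After 6 (tell()): offset=10
After 7 (seek(+1, CUR)): offset=11
After 8 (read(3)): returned 'YGP', offset=14
After 9 (read(2)): returned 'T2', offset=16

Answer: 16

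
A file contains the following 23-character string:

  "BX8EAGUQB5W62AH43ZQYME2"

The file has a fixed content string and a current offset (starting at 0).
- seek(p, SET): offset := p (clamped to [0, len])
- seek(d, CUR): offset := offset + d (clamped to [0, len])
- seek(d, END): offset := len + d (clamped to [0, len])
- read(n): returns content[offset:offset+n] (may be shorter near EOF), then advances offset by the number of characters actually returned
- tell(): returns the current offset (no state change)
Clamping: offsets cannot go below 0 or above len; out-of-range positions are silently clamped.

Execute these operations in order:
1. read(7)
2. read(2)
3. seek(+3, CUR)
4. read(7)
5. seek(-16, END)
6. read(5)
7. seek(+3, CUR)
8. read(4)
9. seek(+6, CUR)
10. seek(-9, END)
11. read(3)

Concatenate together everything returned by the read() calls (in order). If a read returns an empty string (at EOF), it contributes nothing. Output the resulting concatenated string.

After 1 (read(7)): returned 'BX8EAGU', offset=7
After 2 (read(2)): returned 'QB', offset=9
After 3 (seek(+3, CUR)): offset=12
After 4 (read(7)): returned '2AH43ZQ', offset=19
After 5 (seek(-16, END)): offset=7
After 6 (read(5)): returned 'QB5W6', offset=12
After 7 (seek(+3, CUR)): offset=15
After 8 (read(4)): returned '43ZQ', offset=19
After 9 (seek(+6, CUR)): offset=23
After 10 (seek(-9, END)): offset=14
After 11 (read(3)): returned 'H43', offset=17

Answer: BX8EAGUQB2AH43ZQQB5W643ZQH43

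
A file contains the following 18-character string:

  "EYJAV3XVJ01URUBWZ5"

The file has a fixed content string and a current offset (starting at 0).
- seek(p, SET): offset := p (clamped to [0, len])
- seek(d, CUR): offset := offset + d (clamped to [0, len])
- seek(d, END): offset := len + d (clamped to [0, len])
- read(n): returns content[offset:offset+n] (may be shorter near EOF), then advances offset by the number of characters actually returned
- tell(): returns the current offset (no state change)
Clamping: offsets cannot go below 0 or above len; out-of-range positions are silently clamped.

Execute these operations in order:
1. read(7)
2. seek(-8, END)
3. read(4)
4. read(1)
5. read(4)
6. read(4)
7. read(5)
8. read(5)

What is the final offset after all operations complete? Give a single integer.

Answer: 18

Derivation:
After 1 (read(7)): returned 'EYJAV3X', offset=7
After 2 (seek(-8, END)): offset=10
After 3 (read(4)): returned '1URU', offset=14
After 4 (read(1)): returned 'B', offset=15
After 5 (read(4)): returned 'WZ5', offset=18
After 6 (read(4)): returned '', offset=18
After 7 (read(5)): returned '', offset=18
After 8 (read(5)): returned '', offset=18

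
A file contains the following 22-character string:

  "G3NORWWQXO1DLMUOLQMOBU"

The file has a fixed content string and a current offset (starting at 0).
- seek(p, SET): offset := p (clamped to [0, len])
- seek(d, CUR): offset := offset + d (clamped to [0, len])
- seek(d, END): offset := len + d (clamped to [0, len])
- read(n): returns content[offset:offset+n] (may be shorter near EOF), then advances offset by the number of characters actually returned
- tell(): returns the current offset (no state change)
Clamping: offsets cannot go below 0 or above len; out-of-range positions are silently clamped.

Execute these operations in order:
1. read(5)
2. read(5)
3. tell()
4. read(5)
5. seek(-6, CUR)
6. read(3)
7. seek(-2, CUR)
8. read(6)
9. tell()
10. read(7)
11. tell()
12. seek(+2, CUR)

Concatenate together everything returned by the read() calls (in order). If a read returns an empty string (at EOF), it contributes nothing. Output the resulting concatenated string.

Answer: G3NORWWQXO1DLMUO1D1DLMUOLQMOBU

Derivation:
After 1 (read(5)): returned 'G3NOR', offset=5
After 2 (read(5)): returned 'WWQXO', offset=10
After 3 (tell()): offset=10
After 4 (read(5)): returned '1DLMU', offset=15
After 5 (seek(-6, CUR)): offset=9
After 6 (read(3)): returned 'O1D', offset=12
After 7 (seek(-2, CUR)): offset=10
After 8 (read(6)): returned '1DLMUO', offset=16
After 9 (tell()): offset=16
After 10 (read(7)): returned 'LQMOBU', offset=22
After 11 (tell()): offset=22
After 12 (seek(+2, CUR)): offset=22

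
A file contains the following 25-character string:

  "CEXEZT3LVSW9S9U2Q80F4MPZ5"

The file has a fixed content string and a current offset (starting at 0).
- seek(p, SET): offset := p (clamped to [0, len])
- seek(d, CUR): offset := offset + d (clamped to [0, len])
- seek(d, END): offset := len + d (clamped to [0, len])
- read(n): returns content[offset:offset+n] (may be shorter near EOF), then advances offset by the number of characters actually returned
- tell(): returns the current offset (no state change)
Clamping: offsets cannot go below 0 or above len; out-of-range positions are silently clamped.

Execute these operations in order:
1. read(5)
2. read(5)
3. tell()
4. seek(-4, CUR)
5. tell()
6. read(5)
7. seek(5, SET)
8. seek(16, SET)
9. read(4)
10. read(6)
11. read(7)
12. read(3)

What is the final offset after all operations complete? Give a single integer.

Answer: 25

Derivation:
After 1 (read(5)): returned 'CEXEZ', offset=5
After 2 (read(5)): returned 'T3LVS', offset=10
After 3 (tell()): offset=10
After 4 (seek(-4, CUR)): offset=6
After 5 (tell()): offset=6
After 6 (read(5)): returned '3LVSW', offset=11
After 7 (seek(5, SET)): offset=5
After 8 (seek(16, SET)): offset=16
After 9 (read(4)): returned 'Q80F', offset=20
After 10 (read(6)): returned '4MPZ5', offset=25
After 11 (read(7)): returned '', offset=25
After 12 (read(3)): returned '', offset=25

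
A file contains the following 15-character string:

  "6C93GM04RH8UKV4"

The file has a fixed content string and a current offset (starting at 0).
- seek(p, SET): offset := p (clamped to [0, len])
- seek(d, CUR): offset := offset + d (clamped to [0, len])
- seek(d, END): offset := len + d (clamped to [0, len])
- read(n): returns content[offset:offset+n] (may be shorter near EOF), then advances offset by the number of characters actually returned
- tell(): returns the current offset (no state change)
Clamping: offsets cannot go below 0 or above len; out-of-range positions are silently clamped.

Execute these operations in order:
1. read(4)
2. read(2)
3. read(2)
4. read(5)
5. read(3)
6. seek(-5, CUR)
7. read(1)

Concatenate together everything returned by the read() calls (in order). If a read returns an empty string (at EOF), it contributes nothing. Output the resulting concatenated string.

After 1 (read(4)): returned '6C93', offset=4
After 2 (read(2)): returned 'GM', offset=6
After 3 (read(2)): returned '04', offset=8
After 4 (read(5)): returned 'RH8UK', offset=13
After 5 (read(3)): returned 'V4', offset=15
After 6 (seek(-5, CUR)): offset=10
After 7 (read(1)): returned '8', offset=11

Answer: 6C93GM04RH8UKV48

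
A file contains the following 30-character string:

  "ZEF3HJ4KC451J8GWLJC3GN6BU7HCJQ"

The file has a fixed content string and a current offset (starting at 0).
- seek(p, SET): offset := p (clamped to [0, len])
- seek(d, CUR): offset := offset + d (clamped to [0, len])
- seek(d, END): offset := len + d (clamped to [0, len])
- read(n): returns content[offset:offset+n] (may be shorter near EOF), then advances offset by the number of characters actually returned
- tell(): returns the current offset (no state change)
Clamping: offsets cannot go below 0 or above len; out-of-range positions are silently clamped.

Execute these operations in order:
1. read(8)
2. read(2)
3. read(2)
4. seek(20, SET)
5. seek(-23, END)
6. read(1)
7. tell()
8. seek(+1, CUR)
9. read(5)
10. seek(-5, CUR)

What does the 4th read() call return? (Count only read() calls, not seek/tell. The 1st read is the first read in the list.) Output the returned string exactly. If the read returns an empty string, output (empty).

Answer: K

Derivation:
After 1 (read(8)): returned 'ZEF3HJ4K', offset=8
After 2 (read(2)): returned 'C4', offset=10
After 3 (read(2)): returned '51', offset=12
After 4 (seek(20, SET)): offset=20
After 5 (seek(-23, END)): offset=7
After 6 (read(1)): returned 'K', offset=8
After 7 (tell()): offset=8
After 8 (seek(+1, CUR)): offset=9
After 9 (read(5)): returned '451J8', offset=14
After 10 (seek(-5, CUR)): offset=9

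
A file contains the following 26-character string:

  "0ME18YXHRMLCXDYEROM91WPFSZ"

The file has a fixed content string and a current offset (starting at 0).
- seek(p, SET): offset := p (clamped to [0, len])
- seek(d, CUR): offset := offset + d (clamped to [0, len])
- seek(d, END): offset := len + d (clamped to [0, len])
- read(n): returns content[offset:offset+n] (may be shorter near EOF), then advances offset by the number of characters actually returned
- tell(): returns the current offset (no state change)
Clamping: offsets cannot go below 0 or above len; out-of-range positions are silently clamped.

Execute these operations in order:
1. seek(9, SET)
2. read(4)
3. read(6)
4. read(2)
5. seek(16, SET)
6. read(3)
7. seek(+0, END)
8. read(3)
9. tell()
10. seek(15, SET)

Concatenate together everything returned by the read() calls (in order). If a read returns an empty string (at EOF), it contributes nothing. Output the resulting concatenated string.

Answer: MLCXDYEROM91ROM

Derivation:
After 1 (seek(9, SET)): offset=9
After 2 (read(4)): returned 'MLCX', offset=13
After 3 (read(6)): returned 'DYEROM', offset=19
After 4 (read(2)): returned '91', offset=21
After 5 (seek(16, SET)): offset=16
After 6 (read(3)): returned 'ROM', offset=19
After 7 (seek(+0, END)): offset=26
After 8 (read(3)): returned '', offset=26
After 9 (tell()): offset=26
After 10 (seek(15, SET)): offset=15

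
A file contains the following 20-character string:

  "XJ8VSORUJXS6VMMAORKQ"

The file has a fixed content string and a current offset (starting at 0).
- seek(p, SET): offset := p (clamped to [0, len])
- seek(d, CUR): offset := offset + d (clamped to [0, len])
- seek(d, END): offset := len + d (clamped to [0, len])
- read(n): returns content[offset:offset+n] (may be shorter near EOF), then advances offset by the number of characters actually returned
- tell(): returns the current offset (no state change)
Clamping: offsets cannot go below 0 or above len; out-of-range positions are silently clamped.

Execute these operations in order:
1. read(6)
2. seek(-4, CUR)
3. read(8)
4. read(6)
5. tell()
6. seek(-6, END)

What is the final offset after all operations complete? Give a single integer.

After 1 (read(6)): returned 'XJ8VSO', offset=6
After 2 (seek(-4, CUR)): offset=2
After 3 (read(8)): returned '8VSORUJX', offset=10
After 4 (read(6)): returned 'S6VMMA', offset=16
After 5 (tell()): offset=16
After 6 (seek(-6, END)): offset=14

Answer: 14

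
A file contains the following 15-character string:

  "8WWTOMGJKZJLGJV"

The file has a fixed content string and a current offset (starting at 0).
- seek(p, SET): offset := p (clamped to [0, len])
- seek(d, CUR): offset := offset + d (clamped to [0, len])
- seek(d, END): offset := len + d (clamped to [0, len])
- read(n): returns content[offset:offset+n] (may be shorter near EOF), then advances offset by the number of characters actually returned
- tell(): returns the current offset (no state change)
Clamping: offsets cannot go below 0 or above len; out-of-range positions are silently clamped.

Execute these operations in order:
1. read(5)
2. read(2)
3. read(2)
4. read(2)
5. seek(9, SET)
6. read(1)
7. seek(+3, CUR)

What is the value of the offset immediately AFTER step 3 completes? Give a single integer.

After 1 (read(5)): returned '8WWTO', offset=5
After 2 (read(2)): returned 'MG', offset=7
After 3 (read(2)): returned 'JK', offset=9

Answer: 9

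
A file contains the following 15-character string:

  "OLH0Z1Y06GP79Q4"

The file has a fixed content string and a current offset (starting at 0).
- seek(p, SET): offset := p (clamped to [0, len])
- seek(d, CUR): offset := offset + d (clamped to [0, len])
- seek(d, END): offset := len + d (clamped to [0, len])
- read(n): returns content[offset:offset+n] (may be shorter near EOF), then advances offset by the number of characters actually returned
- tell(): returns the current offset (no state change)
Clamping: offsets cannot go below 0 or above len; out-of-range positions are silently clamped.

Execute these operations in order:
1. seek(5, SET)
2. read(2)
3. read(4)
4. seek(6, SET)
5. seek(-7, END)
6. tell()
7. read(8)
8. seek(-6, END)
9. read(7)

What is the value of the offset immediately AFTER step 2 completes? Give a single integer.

Answer: 7

Derivation:
After 1 (seek(5, SET)): offset=5
After 2 (read(2)): returned '1Y', offset=7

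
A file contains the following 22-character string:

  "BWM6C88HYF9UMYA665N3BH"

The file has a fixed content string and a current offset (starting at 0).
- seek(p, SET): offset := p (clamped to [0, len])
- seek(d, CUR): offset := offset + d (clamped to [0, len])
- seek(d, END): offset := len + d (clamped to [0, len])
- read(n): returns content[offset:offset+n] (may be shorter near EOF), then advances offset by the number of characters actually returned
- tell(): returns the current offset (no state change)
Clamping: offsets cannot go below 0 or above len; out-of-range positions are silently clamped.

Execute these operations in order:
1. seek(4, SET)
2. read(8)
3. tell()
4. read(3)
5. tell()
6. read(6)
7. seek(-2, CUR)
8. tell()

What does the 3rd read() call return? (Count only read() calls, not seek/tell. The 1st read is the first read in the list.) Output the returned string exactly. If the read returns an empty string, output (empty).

After 1 (seek(4, SET)): offset=4
After 2 (read(8)): returned 'C88HYF9U', offset=12
After 3 (tell()): offset=12
After 4 (read(3)): returned 'MYA', offset=15
After 5 (tell()): offset=15
After 6 (read(6)): returned '665N3B', offset=21
After 7 (seek(-2, CUR)): offset=19
After 8 (tell()): offset=19

Answer: 665N3B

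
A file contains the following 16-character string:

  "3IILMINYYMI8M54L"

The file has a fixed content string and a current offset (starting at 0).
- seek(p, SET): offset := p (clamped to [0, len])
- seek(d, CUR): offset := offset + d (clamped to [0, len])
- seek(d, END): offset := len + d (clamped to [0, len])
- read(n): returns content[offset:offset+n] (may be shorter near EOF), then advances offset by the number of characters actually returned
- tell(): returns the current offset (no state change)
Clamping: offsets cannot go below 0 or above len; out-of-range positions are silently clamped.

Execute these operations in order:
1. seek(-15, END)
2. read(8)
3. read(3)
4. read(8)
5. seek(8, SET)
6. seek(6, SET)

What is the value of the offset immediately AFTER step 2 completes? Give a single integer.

Answer: 9

Derivation:
After 1 (seek(-15, END)): offset=1
After 2 (read(8)): returned 'IILMINYY', offset=9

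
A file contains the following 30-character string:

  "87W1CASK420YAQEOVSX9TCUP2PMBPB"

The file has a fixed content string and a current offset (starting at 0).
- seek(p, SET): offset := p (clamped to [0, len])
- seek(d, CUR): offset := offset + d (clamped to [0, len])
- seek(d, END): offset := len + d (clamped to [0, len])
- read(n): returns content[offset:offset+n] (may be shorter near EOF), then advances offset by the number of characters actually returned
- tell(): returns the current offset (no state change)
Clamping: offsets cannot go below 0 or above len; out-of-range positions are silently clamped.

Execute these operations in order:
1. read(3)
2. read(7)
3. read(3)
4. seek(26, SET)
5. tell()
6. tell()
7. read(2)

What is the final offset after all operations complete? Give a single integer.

After 1 (read(3)): returned '87W', offset=3
After 2 (read(7)): returned '1CASK42', offset=10
After 3 (read(3)): returned '0YA', offset=13
After 4 (seek(26, SET)): offset=26
After 5 (tell()): offset=26
After 6 (tell()): offset=26
After 7 (read(2)): returned 'MB', offset=28

Answer: 28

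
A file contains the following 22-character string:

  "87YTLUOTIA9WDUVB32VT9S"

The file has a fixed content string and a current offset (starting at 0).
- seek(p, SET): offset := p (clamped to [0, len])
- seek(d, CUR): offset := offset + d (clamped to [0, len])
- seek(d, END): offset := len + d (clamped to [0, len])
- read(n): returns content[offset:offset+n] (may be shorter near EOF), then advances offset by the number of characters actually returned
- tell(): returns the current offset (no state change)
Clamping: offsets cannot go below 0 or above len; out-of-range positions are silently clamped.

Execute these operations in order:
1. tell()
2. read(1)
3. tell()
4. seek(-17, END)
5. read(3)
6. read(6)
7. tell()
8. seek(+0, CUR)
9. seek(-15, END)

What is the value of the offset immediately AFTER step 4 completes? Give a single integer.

After 1 (tell()): offset=0
After 2 (read(1)): returned '8', offset=1
After 3 (tell()): offset=1
After 4 (seek(-17, END)): offset=5

Answer: 5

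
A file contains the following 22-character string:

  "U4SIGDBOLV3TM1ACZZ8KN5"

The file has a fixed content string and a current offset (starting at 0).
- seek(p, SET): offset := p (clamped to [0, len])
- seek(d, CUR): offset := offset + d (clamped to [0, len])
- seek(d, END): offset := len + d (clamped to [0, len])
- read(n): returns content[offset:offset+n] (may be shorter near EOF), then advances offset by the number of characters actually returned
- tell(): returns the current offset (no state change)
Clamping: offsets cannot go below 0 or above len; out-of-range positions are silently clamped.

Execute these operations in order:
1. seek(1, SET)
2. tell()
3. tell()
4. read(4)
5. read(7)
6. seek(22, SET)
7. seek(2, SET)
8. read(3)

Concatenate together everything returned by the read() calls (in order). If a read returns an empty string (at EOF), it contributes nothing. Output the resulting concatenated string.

After 1 (seek(1, SET)): offset=1
After 2 (tell()): offset=1
After 3 (tell()): offset=1
After 4 (read(4)): returned '4SIG', offset=5
After 5 (read(7)): returned 'DBOLV3T', offset=12
After 6 (seek(22, SET)): offset=22
After 7 (seek(2, SET)): offset=2
After 8 (read(3)): returned 'SIG', offset=5

Answer: 4SIGDBOLV3TSIG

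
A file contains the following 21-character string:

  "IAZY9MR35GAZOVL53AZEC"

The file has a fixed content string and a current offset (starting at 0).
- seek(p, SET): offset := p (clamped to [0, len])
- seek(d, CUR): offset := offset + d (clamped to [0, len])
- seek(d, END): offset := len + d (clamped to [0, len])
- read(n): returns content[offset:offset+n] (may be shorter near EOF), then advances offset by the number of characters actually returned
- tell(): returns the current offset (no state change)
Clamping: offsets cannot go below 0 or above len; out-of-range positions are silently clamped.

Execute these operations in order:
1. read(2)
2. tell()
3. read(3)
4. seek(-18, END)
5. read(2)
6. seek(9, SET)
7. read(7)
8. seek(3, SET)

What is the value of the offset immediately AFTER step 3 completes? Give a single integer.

After 1 (read(2)): returned 'IA', offset=2
After 2 (tell()): offset=2
After 3 (read(3)): returned 'ZY9', offset=5

Answer: 5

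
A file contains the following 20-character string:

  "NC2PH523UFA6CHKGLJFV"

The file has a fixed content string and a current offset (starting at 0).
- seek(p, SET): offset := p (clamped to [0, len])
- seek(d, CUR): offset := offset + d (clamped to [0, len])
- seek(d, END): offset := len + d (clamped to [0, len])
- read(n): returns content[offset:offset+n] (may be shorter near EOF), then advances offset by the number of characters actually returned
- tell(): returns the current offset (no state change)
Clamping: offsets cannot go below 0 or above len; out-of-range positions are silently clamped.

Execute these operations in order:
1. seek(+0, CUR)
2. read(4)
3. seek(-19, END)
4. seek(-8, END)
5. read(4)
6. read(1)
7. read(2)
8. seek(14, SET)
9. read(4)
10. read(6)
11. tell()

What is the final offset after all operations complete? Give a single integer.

Answer: 20

Derivation:
After 1 (seek(+0, CUR)): offset=0
After 2 (read(4)): returned 'NC2P', offset=4
After 3 (seek(-19, END)): offset=1
After 4 (seek(-8, END)): offset=12
After 5 (read(4)): returned 'CHKG', offset=16
After 6 (read(1)): returned 'L', offset=17
After 7 (read(2)): returned 'JF', offset=19
After 8 (seek(14, SET)): offset=14
After 9 (read(4)): returned 'KGLJ', offset=18
After 10 (read(6)): returned 'FV', offset=20
After 11 (tell()): offset=20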